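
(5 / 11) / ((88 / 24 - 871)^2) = 45 / 74474444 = 0.00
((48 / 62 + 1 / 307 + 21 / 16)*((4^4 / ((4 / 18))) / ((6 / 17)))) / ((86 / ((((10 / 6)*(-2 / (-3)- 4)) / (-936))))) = 135252425 / 287280162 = 0.47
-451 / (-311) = 451 / 311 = 1.45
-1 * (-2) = 2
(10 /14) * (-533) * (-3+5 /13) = 995.71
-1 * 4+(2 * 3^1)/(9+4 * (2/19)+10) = -454/123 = -3.69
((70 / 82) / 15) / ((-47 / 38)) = -0.05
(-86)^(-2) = 1 / 7396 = 0.00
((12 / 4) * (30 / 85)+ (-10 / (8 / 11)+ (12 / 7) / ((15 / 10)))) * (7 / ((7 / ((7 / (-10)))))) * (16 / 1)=10994 / 85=129.34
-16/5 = -3.20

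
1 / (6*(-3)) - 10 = -181 / 18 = -10.06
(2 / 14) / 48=1 / 336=0.00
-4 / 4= -1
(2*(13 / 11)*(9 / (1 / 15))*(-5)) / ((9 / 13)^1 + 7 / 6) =-273780 / 319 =-858.24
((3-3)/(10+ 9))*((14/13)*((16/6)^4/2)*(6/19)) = 0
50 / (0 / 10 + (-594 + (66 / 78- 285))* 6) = -325 / 34248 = -0.01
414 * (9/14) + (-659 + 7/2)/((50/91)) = -648807/700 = -926.87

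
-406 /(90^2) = -203 /4050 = -0.05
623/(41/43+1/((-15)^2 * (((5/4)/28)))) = 30137625/50941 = 591.62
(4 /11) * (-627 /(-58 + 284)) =-114 /113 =-1.01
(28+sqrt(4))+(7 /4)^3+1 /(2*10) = 11331 /320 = 35.41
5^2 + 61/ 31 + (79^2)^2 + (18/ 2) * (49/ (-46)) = 55542840291/ 1426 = 38950098.38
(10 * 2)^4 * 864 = 138240000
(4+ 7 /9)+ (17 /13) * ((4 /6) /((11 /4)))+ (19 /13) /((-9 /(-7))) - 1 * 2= 5446 /1287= 4.23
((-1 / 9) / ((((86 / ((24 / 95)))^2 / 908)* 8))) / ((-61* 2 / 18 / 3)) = 49032 / 1017920725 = 0.00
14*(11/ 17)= 9.06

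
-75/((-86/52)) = 1950/43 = 45.35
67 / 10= 6.70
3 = 3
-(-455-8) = 463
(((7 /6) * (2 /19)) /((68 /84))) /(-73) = -49 /23579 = -0.00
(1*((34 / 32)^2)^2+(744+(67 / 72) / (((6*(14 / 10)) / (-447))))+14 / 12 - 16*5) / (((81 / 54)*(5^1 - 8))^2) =2547128831 / 83607552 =30.47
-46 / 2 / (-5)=23 / 5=4.60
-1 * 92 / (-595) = 92 / 595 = 0.15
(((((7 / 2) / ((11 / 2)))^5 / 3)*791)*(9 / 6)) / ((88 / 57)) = 757777209 / 28344976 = 26.73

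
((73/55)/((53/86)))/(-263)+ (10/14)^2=18858503/37565605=0.50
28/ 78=14/ 39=0.36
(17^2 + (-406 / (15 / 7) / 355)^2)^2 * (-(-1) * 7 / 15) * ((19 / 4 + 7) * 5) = 22137354106368256961009 / 9648497629687500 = 2294383.54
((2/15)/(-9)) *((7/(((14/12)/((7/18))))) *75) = -2.59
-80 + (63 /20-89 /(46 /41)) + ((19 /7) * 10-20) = -479887 /3220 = -149.03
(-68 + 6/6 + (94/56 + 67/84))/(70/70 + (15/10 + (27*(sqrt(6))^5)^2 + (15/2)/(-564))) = -509480/44760106419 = -0.00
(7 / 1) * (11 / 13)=77 / 13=5.92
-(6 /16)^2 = -9 /64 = -0.14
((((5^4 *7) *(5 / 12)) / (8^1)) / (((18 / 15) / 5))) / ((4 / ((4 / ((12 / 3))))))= 546875 / 2304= 237.36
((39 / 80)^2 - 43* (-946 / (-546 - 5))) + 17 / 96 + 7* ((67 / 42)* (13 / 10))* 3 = -315905827 / 10579200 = -29.86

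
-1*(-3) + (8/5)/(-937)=14047/4685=3.00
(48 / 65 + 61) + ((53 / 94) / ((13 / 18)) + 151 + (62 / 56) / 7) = 9841977 / 46060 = 213.68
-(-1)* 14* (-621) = -8694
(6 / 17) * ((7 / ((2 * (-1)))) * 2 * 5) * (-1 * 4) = 840 / 17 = 49.41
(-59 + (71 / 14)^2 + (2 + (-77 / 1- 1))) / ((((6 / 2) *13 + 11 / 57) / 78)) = -47614437 / 218932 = -217.49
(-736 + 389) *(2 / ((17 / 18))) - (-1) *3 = -12441 / 17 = -731.82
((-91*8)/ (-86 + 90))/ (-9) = 182/ 9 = 20.22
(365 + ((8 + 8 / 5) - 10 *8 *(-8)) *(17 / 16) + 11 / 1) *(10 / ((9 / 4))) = 4738.67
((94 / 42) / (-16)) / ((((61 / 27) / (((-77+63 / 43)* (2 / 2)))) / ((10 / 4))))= 61335 / 5246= 11.69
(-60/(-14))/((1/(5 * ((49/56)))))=75/4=18.75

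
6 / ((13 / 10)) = 60 / 13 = 4.62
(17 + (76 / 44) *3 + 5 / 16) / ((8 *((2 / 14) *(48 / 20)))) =138565 / 16896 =8.20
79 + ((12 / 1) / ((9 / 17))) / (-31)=7279 / 93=78.27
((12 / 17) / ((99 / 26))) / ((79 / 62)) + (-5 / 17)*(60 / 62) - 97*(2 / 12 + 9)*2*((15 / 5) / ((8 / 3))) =-21990622741 / 10991112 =-2000.76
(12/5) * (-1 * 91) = -1092/5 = -218.40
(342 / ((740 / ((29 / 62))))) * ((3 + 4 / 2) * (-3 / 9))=-1653 / 4588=-0.36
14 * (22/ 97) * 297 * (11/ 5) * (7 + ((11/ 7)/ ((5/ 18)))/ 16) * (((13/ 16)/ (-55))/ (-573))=29149263/ 74108000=0.39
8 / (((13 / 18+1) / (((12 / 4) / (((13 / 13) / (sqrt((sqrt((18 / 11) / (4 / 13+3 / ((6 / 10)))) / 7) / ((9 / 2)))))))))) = 144 * 39^(1 / 4) * 506^(3 / 4) * sqrt(7) / 54901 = 1.85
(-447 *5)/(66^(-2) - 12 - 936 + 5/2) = 9735660/4118597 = 2.36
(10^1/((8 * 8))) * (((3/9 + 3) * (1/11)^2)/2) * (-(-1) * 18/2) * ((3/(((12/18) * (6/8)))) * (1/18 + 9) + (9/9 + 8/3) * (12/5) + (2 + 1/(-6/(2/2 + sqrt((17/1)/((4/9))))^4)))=-521105/123904- 11775 * sqrt(17)/15488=-7.34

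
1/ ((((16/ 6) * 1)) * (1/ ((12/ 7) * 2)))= 9/ 7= 1.29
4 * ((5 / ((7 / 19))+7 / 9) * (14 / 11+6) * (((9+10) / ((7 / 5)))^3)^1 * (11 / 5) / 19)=2610752000 / 21609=120817.81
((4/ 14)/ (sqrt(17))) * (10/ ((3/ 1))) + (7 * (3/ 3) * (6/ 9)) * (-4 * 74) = -4144/ 3 + 20 * sqrt(17)/ 357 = -1381.10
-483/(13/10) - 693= -13839/13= -1064.54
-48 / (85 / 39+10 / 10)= -468 / 31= -15.10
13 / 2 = 6.50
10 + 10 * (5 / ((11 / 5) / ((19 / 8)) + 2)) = 3765 / 139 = 27.09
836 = 836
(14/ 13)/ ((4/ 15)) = 105/ 26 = 4.04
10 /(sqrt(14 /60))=10 * sqrt(210) /7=20.70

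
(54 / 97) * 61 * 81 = 266814 / 97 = 2750.66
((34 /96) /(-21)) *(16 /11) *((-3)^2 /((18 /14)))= -17 /99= -0.17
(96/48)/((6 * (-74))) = -1/222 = -0.00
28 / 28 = 1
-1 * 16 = -16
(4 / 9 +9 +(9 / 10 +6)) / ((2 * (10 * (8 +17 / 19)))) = 27949 / 304200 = 0.09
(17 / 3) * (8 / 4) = 11.33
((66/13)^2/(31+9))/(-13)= -1089/21970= -0.05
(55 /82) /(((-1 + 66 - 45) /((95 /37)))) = 1045 /12136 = 0.09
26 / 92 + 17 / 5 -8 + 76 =71.68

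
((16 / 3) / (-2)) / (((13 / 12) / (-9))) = 288 / 13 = 22.15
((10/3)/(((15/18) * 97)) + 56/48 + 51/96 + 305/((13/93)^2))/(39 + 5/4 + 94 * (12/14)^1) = 171970965565/1330980456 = 129.21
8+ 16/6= 32/3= 10.67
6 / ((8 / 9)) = 27 / 4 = 6.75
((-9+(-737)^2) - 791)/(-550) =-542369/550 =-986.13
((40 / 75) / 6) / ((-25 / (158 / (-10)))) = 316 / 5625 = 0.06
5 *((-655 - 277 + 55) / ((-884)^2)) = -4385 / 781456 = -0.01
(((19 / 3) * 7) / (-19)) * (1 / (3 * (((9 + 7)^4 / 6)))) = -7 / 98304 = -0.00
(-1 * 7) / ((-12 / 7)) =49 / 12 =4.08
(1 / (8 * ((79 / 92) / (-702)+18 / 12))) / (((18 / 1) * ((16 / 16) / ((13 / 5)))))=11661 / 967970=0.01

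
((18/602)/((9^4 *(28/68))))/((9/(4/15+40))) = 10268/207360405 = 0.00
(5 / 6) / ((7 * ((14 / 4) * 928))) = 5 / 136416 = 0.00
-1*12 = -12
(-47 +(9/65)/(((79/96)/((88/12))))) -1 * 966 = -5195419/5135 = -1011.77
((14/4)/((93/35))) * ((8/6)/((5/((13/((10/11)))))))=5.02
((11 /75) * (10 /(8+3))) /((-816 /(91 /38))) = -91 /232560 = -0.00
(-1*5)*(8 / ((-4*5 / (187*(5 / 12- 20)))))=-43945 / 6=-7324.17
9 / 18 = 1 / 2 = 0.50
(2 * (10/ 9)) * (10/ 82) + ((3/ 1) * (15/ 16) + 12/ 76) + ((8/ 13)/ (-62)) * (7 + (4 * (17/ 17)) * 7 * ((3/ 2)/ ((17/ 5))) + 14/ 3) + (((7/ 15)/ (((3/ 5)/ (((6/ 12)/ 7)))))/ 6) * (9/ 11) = 3.01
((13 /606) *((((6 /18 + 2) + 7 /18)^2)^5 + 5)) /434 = 1037531542238686573 /939047162471018496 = 1.10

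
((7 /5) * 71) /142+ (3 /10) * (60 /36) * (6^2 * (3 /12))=26 /5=5.20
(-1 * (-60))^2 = 3600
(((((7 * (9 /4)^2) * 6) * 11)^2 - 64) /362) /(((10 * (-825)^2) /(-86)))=-602167571 /3153744000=-0.19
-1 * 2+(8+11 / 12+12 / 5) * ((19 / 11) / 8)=2341 / 5280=0.44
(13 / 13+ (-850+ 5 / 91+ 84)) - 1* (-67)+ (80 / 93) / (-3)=-17727407 / 25389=-698.23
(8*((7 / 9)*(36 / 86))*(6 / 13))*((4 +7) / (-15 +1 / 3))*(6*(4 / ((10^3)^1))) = -1512 / 69875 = -0.02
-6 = -6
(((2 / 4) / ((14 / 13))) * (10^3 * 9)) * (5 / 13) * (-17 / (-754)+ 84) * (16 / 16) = 356360625 / 2639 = 135036.24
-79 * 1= -79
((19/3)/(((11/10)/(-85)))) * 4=-64600/33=-1957.58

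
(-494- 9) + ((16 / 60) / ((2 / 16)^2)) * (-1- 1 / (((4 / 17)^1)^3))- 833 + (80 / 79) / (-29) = -30507356 / 11455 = -2663.23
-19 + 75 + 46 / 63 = 3574 / 63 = 56.73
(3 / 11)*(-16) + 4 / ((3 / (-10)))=-584 / 33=-17.70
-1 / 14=-0.07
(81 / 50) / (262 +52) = 81 / 15700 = 0.01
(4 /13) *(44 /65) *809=142384 /845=168.50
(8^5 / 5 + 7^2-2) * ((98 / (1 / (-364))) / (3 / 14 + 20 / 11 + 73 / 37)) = -6708158625168 / 114115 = -58784196.86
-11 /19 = -0.58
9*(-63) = -567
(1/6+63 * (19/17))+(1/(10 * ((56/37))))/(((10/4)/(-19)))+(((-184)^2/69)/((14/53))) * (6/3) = 90085949/23800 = 3785.12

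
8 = 8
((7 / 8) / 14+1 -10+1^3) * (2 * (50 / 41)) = -3175 / 164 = -19.36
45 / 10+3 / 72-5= -11 / 24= -0.46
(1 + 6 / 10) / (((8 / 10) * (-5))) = -2 / 5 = -0.40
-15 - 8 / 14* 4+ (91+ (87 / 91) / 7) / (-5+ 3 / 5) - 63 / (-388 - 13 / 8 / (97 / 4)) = -316816562 / 8373365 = -37.84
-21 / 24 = -7 / 8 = -0.88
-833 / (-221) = 49 / 13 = 3.77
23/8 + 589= 4735/8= 591.88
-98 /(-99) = 98 /99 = 0.99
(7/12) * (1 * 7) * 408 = 1666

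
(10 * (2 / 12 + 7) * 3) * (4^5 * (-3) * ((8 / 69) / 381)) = -1761280 / 8763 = -200.99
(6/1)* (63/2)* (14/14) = 189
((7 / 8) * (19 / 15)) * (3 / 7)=19 / 40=0.48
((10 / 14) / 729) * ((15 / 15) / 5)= 1 / 5103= 0.00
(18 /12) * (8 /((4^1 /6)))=18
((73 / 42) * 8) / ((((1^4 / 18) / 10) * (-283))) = -17520 / 1981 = -8.84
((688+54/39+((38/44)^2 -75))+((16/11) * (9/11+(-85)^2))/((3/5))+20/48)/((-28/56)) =-36265.36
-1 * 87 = -87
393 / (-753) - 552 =-138683 / 251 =-552.52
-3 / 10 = -0.30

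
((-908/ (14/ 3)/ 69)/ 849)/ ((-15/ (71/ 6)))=16117/ 6151005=0.00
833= 833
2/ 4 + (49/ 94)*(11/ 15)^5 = 21791062/ 35690625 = 0.61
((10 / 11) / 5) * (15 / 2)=15 / 11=1.36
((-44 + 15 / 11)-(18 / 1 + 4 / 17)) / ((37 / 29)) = -330107 / 6919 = -47.71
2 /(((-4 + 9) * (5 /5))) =2 /5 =0.40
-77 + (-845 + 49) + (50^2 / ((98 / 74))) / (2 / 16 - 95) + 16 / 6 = -11036189 / 12397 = -890.23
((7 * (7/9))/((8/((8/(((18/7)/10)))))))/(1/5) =8575/81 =105.86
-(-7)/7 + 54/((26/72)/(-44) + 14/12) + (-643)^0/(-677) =47.61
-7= -7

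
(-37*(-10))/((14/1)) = 185/7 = 26.43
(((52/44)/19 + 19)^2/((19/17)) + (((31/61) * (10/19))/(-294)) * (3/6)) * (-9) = -14517284682639/4961375342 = -2926.06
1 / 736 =0.00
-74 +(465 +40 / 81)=31711 / 81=391.49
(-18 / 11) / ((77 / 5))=-90 / 847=-0.11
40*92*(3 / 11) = 11040 / 11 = 1003.64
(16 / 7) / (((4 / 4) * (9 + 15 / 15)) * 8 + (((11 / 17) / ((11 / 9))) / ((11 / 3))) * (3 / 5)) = 14960 / 524167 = 0.03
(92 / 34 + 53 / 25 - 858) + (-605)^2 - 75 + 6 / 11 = 1706830211 / 4675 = 365097.37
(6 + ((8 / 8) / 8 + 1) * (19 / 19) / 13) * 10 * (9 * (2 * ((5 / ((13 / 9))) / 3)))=427275 / 338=1264.13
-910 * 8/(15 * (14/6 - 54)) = 9.39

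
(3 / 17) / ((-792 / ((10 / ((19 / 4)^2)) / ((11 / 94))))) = -1880 / 2227731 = -0.00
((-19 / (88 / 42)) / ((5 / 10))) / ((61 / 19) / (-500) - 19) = 631750 / 662057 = 0.95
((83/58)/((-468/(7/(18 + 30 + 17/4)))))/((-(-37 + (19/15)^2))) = -14525/1255014904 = -0.00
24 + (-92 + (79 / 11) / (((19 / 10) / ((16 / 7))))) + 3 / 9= -259069 / 4389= -59.03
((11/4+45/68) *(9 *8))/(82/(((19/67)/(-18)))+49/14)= -158688/3360067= -0.05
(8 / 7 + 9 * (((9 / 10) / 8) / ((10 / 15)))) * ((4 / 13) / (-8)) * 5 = -2981 / 5824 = -0.51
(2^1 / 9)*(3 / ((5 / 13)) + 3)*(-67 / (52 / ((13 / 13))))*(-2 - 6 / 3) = 804 / 65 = 12.37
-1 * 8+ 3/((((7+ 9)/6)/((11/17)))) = -989/136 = -7.27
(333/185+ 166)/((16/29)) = 24331/80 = 304.14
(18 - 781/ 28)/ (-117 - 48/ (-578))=80053/ 946092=0.08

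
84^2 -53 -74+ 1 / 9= 62362 / 9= 6929.11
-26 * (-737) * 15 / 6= 47905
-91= -91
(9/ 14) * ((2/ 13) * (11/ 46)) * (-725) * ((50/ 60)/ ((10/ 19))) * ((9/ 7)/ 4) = -4091175/ 468832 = -8.73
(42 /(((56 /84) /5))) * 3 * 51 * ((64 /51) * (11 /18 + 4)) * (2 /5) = 111552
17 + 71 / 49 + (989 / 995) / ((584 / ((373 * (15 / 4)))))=474464915 / 22778336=20.83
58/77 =0.75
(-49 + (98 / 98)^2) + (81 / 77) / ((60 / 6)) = -36879 / 770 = -47.89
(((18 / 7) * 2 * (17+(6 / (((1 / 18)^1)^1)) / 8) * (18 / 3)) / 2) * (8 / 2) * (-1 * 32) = -421632 / 7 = -60233.14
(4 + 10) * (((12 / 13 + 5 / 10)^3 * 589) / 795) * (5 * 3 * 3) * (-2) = -626526957 / 232882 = -2690.32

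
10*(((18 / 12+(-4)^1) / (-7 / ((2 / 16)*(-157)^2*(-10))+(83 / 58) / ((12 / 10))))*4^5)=-1097965056000 / 51156419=-21462.90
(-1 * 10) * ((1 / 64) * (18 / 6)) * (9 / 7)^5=-885735 / 537824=-1.65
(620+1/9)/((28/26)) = 72553/126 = 575.82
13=13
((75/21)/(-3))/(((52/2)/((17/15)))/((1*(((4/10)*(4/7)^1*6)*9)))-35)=2040/56791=0.04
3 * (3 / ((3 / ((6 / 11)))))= 18 / 11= 1.64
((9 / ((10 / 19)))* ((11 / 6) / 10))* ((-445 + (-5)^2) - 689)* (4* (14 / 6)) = -1622467 / 50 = -32449.34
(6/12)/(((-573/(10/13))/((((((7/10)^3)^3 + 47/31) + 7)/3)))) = -265250961817/138551400000000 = -0.00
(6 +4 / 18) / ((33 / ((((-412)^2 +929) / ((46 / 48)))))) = 25487168 / 759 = 33579.93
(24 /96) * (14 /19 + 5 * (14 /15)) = 77 /57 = 1.35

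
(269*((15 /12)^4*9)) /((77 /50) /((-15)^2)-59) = -8511328125 /84950144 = -100.19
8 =8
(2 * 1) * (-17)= -34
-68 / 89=-0.76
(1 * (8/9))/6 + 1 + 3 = 4.15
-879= -879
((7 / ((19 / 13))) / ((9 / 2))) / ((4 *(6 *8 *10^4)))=91 / 164160000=0.00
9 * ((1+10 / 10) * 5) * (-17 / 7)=-1530 / 7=-218.57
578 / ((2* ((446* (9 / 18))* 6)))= 289 / 1338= 0.22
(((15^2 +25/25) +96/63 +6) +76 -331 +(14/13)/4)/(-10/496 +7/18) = -4307388/74893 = -57.51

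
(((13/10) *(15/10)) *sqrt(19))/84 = 0.10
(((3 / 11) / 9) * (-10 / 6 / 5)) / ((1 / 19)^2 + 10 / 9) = -361 / 39809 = -0.01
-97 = -97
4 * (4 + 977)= 3924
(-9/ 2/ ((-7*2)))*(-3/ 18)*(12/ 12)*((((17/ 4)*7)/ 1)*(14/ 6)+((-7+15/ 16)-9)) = -2609/ 896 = -2.91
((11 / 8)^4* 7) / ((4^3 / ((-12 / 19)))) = -307461 / 1245184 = -0.25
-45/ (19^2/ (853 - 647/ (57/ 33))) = -409050/ 6859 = -59.64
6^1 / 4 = 3 / 2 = 1.50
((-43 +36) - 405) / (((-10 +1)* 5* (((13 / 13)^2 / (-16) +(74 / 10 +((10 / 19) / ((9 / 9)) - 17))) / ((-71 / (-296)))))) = -1111576 / 4624371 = -0.24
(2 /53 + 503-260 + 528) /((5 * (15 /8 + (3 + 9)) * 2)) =32692 /5883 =5.56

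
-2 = -2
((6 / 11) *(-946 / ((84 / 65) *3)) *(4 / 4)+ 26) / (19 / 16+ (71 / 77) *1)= -395824 / 7797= -50.77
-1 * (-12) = 12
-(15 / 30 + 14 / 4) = -4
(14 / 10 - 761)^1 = -3798 / 5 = -759.60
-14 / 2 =-7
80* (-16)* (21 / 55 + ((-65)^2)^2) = -251336805376 / 11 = -22848800488.73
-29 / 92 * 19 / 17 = -551 / 1564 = -0.35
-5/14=-0.36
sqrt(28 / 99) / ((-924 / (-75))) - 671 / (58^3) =-671 / 195112+ 25 * sqrt(77) / 5082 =0.04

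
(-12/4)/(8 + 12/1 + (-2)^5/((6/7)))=9/52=0.17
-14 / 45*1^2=-14 / 45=-0.31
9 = 9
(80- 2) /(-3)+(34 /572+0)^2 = -2126407 /81796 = -26.00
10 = 10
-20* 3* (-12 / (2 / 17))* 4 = 24480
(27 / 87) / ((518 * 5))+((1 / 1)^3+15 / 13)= 2103197 / 976430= 2.15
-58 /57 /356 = -0.00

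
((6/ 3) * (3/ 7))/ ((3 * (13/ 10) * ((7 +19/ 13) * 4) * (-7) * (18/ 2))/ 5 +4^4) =-15/ 24626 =-0.00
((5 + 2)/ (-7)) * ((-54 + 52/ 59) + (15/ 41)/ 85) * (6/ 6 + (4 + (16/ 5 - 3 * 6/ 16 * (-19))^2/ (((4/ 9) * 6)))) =6471556321607/ 526374400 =12294.59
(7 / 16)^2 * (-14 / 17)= -343 / 2176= -0.16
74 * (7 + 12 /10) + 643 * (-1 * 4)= -9826 /5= -1965.20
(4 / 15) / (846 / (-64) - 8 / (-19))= -2432 / 116715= -0.02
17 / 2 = 8.50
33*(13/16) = 429/16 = 26.81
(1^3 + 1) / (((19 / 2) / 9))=36 / 19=1.89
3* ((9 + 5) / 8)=21 / 4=5.25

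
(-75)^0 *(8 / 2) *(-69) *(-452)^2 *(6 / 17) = -338327424 / 17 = -19901613.18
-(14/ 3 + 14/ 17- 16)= 536/ 51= 10.51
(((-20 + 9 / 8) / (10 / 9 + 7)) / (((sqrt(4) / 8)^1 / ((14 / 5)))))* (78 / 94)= -371007 / 17155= -21.63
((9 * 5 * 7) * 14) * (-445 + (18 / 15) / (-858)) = -1962456.17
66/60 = 11/10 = 1.10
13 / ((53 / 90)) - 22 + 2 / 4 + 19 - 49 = -3119 / 106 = -29.42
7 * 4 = 28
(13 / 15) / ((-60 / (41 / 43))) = -533 / 38700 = -0.01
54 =54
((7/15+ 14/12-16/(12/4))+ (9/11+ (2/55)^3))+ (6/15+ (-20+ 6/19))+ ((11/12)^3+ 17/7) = -725246482183/38236968000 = -18.97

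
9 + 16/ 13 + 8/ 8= 146/ 13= 11.23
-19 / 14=-1.36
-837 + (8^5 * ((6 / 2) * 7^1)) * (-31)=-21332805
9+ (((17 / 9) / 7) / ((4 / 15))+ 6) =1345 / 84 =16.01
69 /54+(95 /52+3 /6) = 1687 /468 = 3.60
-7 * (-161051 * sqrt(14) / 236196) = 1127357 * sqrt(14) / 236196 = 17.86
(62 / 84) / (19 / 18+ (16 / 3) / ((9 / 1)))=279 / 623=0.45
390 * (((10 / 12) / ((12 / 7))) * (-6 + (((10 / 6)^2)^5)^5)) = 202060590471979182825107175755815398025 / 8614775852302231065242988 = 23455118732773.54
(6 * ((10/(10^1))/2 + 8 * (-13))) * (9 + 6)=-9315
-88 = -88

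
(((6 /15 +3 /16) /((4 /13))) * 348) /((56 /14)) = 53157 /320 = 166.12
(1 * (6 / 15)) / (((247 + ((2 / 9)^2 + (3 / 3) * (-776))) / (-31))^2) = 12610242 / 9178470125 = 0.00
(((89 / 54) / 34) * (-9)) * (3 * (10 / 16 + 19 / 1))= -13973 / 544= -25.69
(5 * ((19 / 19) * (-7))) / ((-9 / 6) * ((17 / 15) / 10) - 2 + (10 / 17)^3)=17195500 / 966121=17.80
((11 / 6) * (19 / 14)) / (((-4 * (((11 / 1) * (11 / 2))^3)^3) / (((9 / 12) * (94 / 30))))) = -7144 / 53071937992425845955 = -0.00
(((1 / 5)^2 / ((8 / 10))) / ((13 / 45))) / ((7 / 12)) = 27 / 91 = 0.30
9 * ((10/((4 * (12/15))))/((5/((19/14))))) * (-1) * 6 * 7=-2565/8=-320.62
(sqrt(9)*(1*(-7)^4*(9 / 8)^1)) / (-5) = -64827 / 40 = -1620.68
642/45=214/15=14.27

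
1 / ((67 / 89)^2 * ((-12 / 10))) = -39605 / 26934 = -1.47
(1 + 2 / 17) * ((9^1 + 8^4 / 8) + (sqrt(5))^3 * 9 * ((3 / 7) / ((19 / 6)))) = 810 * sqrt(5) / 119 + 9899 / 17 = 597.51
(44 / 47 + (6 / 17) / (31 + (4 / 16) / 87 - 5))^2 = 47152777436944 / 52275083482801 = 0.90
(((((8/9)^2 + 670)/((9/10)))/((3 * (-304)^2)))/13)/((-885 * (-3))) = 27167/348797876544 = 0.00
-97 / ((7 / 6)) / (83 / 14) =-1164 / 83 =-14.02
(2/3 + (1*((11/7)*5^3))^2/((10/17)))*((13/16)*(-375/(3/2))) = -31337427875/2352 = -13323736.34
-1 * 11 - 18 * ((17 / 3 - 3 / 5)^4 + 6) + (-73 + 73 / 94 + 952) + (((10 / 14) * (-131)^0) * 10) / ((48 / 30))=-82144551607 / 7402500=-11096.87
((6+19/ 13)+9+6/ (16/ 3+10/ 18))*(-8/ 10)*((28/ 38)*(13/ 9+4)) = -56.10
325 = 325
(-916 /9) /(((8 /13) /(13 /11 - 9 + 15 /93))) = 7772947 /6138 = 1266.36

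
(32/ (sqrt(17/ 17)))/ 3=32/ 3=10.67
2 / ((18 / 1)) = 1 / 9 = 0.11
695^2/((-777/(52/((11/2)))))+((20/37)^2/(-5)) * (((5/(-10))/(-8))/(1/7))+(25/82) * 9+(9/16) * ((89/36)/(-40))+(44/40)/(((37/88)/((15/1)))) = -193695420307471/33192445440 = -5835.53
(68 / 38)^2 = 1156 / 361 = 3.20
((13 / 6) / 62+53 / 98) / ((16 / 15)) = 52475 / 97216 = 0.54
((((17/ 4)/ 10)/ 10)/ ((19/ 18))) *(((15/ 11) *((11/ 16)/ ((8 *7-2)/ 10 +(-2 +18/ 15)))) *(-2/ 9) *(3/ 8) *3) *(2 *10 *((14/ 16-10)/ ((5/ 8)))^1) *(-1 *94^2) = -74016963/ 13984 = -5292.98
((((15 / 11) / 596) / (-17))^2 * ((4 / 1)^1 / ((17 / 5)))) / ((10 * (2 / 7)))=1575 / 211166321168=0.00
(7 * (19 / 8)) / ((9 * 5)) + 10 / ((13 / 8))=30529 / 4680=6.52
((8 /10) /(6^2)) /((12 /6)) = 1 /90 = 0.01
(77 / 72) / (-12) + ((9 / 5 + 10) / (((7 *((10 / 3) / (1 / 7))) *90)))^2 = -2888682239 / 32413500000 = -0.09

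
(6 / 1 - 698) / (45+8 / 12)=-2076 / 137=-15.15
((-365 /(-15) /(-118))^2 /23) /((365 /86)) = 3139 /7205670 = 0.00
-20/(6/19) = -190/3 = -63.33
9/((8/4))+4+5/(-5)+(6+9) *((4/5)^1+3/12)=93/4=23.25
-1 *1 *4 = -4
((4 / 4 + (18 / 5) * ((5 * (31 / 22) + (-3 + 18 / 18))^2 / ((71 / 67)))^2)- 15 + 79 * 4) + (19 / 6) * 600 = 12633925413921 / 2952211240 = 4279.48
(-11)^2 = 121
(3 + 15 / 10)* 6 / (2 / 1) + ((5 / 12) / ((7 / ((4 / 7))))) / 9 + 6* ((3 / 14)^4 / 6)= 14008739 / 1037232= 13.51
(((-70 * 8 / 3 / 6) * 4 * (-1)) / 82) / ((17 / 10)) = 5600 / 6273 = 0.89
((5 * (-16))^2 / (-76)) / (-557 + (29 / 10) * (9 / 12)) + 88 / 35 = 39346696 / 14758345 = 2.67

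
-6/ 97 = -0.06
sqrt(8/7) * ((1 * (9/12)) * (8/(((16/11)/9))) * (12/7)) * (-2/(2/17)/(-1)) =15147 * sqrt(14)/49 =1156.63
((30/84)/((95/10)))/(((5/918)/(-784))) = -102816/19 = -5411.37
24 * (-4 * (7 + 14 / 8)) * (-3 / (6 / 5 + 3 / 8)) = 1600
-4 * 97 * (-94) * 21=765912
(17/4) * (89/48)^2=134657/9216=14.61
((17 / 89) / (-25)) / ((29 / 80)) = -272 / 12905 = -0.02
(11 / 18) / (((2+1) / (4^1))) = 22 / 27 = 0.81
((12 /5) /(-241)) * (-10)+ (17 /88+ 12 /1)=260705 /21208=12.29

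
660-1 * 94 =566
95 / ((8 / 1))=95 / 8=11.88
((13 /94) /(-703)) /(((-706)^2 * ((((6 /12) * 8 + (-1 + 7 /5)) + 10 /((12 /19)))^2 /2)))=-2925 /1516980422072081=-0.00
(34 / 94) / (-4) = -17 / 188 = -0.09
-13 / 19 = -0.68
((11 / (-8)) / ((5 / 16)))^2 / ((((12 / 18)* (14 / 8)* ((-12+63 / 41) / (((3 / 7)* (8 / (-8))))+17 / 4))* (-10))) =-79376 / 1371125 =-0.06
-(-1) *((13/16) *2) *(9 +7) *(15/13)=30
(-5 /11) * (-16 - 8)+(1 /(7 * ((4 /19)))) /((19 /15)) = 3525 /308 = 11.44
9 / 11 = 0.82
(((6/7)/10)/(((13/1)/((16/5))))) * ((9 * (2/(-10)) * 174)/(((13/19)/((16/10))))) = -11425536/739375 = -15.45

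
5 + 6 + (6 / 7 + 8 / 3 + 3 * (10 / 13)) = 4595 / 273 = 16.83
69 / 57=23 / 19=1.21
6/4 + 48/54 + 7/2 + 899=8144/9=904.89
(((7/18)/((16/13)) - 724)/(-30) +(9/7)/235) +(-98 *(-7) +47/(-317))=639756963737/901091520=709.98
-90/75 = -6/5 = -1.20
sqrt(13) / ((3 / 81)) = 97.35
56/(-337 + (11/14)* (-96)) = -392/2887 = -0.14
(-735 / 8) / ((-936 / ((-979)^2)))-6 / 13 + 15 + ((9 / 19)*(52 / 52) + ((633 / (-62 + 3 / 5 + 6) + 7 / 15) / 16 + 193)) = 6192854568287 / 65682240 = 94285.07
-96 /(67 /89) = -8544 /67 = -127.52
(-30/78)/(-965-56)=5/13273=0.00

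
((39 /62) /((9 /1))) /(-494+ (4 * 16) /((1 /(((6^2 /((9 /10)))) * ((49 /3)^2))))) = 0.00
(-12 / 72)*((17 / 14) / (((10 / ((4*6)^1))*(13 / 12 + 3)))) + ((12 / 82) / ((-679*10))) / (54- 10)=-35697699 / 300104420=-0.12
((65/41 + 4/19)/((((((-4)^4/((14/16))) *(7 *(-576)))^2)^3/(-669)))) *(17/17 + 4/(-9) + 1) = -2183839/3148787343320152016400423360738292137984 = -0.00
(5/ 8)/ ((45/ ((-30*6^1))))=-5/ 2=-2.50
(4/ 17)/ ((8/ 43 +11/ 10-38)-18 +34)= -1720/ 151419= -0.01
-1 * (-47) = 47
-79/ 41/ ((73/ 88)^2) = -611776/ 218489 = -2.80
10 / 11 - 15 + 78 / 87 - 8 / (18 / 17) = -59573 / 2871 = -20.75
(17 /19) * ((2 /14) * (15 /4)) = 0.48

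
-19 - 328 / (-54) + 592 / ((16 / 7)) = 6644 / 27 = 246.07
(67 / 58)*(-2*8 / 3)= -536 / 87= -6.16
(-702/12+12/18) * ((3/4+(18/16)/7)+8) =-173153/336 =-515.34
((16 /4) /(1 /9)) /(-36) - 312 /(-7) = 305 /7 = 43.57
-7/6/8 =-7/48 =-0.15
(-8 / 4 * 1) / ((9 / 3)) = -0.67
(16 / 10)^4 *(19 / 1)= 77824 / 625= 124.52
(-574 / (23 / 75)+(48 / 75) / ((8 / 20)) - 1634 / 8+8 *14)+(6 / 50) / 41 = -185053019 / 94300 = -1962.39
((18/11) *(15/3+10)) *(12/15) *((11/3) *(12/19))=864/19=45.47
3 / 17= 0.18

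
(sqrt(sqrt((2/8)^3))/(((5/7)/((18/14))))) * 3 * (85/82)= 459 * sqrt(2)/328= 1.98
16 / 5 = 3.20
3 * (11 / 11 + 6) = 21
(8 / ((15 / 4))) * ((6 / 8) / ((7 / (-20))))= -32 / 7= -4.57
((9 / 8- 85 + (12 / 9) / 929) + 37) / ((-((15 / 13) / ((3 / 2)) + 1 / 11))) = 149448299 / 2742408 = 54.50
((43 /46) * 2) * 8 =344 /23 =14.96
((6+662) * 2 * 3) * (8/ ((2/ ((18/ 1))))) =288576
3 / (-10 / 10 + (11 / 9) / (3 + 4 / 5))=-513 / 116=-4.42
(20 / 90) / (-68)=-1 / 306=-0.00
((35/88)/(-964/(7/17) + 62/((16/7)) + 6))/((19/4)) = -0.00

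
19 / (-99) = -19 / 99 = -0.19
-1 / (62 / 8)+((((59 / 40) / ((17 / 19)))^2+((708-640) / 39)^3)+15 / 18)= 7416886178249 / 850302273600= 8.72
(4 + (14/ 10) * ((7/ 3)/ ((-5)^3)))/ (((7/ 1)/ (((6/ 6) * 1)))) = 7451/ 13125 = 0.57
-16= -16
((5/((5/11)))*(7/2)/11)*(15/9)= 35/6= 5.83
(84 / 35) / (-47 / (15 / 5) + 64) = 36 / 725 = 0.05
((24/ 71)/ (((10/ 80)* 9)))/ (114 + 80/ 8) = 16/ 6603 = 0.00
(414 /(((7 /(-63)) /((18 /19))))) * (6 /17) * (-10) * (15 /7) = 60361200 /2261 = 26696.68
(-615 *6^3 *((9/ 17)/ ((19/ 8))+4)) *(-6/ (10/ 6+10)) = 652297536/ 2261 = 288499.57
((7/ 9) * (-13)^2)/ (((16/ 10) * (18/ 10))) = 29575/ 648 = 45.64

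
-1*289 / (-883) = 289 / 883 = 0.33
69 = 69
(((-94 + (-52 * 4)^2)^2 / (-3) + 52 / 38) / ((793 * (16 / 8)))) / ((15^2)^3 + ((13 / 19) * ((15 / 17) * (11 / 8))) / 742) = -595537701711344 / 17318774451950985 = -0.03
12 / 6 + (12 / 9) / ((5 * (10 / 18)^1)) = 62 / 25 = 2.48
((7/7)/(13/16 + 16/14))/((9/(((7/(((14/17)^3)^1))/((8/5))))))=24565/55188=0.45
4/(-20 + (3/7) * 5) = -28/125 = -0.22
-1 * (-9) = 9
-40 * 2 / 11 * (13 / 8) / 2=-65 / 11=-5.91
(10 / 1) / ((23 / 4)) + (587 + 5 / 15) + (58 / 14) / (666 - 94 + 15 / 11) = 1794502265 / 3046281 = 589.08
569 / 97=5.87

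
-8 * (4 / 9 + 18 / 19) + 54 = 7330 / 171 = 42.87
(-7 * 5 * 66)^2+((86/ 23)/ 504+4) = 30928058827/ 5796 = 5336104.01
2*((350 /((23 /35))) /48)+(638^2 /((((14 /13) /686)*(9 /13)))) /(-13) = -23854388201 /828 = -28809647.59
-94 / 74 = -47 / 37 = -1.27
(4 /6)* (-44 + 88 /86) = -1232 /43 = -28.65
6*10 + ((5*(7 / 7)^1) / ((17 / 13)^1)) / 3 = 3125 / 51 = 61.27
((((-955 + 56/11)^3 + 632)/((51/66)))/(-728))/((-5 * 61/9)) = -44960.47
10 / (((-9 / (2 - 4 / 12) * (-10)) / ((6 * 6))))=20 / 3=6.67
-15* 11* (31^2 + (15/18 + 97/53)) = -16854475/106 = -159004.48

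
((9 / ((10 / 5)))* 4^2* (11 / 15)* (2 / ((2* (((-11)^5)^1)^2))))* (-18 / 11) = -432 / 129687123005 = -0.00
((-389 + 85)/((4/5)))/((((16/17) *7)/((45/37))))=-70.15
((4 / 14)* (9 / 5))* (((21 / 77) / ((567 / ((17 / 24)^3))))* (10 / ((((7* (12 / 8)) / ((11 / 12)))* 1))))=4913 / 64012032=0.00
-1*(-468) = 468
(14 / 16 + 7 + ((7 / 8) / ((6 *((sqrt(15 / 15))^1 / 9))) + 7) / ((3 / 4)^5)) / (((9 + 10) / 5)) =417025 / 36936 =11.29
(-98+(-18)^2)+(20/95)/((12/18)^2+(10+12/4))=519610/2299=226.02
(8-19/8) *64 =360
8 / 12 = 2 / 3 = 0.67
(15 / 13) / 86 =15 / 1118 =0.01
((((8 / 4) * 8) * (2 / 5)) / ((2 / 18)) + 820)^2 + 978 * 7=19425694 / 25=777027.76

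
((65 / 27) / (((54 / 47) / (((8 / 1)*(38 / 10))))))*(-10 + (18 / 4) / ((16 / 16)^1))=-255398 / 729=-350.34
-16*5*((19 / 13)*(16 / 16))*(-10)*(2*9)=273600 / 13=21046.15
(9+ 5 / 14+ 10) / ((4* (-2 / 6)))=-813 / 56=-14.52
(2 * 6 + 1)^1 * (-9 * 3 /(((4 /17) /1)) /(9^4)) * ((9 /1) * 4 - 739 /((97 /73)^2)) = 795468947 /9145548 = 86.98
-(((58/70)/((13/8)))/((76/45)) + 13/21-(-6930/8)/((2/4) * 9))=-2006549/10374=-193.42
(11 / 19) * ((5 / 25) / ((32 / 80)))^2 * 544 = 1496 / 19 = 78.74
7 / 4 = 1.75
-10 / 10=-1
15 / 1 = 15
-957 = -957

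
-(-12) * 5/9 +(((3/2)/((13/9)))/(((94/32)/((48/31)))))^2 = 7497715892/1076284443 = 6.97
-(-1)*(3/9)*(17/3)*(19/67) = 323/603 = 0.54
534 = 534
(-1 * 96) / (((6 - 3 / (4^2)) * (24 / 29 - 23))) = 14848 / 19933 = 0.74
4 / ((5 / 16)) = 12.80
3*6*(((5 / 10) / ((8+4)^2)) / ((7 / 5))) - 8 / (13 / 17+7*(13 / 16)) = -234937 / 196560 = -1.20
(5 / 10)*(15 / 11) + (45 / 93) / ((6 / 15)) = 1.89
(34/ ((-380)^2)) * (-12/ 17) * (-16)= 24/ 9025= 0.00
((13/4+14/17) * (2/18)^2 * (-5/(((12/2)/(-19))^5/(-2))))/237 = -3429397115/5075379648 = -0.68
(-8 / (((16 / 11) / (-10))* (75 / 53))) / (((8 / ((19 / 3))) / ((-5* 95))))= -1052315 / 72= -14615.49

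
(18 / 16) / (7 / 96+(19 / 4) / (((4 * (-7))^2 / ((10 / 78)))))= 137592 / 9013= 15.27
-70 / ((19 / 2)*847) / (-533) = 20 / 1225367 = 0.00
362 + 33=395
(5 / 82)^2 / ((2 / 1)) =25 / 13448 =0.00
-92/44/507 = -23/5577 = -0.00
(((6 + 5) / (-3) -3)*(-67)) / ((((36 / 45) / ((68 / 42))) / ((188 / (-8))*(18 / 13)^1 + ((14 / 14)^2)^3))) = -23349500 / 819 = -28509.77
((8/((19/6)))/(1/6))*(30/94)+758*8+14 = 5431974/893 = 6082.84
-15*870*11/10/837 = -1595/93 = -17.15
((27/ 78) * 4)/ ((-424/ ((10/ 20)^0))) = -9/ 2756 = -0.00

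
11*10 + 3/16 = 1763/16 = 110.19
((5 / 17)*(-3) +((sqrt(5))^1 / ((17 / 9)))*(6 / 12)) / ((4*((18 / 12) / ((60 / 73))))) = -150 / 1241 +45*sqrt(5) / 1241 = -0.04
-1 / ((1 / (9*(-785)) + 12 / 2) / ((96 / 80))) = -8478 / 42389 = -0.20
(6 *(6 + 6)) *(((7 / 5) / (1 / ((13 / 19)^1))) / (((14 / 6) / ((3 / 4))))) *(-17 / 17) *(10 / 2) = -2106 / 19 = -110.84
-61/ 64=-0.95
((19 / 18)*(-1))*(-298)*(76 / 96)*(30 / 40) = 53789 / 288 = 186.77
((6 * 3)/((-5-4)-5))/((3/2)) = -6/7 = -0.86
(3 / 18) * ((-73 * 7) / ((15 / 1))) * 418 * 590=-1400253.56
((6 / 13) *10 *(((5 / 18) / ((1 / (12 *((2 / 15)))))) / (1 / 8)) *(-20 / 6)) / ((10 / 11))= -7040 / 117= -60.17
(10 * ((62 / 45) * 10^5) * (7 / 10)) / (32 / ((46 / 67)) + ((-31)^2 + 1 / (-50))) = 9982000000 / 10428543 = 957.18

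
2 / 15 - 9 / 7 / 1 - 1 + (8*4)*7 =221.85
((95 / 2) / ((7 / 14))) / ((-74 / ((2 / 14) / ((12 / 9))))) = -285 / 2072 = -0.14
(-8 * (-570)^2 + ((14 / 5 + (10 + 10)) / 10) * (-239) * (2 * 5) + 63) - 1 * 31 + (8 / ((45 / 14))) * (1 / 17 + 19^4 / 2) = -1868466454 / 765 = -2442439.81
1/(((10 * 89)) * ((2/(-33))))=-33/1780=-0.02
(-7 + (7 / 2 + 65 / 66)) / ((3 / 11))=-9.22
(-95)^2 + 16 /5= 45141 /5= 9028.20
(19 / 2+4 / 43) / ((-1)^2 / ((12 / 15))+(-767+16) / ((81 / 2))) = -133650 / 240929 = -0.55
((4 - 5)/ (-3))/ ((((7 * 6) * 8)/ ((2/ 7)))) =1/ 3528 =0.00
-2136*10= -21360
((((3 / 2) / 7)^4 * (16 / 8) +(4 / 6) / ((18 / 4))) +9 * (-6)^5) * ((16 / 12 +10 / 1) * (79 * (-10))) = 243719200084375 / 388962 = 626588715.82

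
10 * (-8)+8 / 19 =-79.58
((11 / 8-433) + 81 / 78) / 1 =-44781 / 104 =-430.59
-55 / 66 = -5 / 6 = -0.83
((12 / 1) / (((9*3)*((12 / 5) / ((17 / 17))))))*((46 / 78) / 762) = 115 / 802386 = 0.00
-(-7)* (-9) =-63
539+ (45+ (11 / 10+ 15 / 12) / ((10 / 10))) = 11727 / 20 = 586.35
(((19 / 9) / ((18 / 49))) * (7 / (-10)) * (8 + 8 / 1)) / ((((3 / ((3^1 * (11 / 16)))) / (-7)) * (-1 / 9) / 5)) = -501809 / 36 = -13939.14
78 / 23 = 3.39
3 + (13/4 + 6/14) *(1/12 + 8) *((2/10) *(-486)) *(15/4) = -2427141/224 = -10835.45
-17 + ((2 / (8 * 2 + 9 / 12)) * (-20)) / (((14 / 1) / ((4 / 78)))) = -17.01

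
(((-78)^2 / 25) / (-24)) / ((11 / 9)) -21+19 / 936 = -7535659 / 257400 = -29.28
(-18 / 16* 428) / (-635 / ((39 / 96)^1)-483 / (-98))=87633 / 283583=0.31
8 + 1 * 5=13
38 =38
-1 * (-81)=81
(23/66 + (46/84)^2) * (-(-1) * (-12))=-12581/1617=-7.78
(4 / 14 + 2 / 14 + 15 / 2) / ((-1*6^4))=-37 / 6048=-0.01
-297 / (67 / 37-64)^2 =-45177 / 588289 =-0.08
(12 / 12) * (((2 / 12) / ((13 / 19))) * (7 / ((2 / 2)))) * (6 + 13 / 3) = 4123 / 234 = 17.62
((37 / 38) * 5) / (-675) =-37 / 5130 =-0.01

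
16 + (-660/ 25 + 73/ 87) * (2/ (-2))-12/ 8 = 34853/ 870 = 40.06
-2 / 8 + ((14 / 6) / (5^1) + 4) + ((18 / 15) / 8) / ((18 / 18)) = 131 / 30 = 4.37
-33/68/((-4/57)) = 1881/272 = 6.92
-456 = -456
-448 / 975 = -0.46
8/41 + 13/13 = 49/41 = 1.20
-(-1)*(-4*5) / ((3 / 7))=-46.67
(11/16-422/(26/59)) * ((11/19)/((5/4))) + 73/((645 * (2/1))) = -282403117/637260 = -443.15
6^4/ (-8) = -162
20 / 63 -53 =-3319 / 63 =-52.68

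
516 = 516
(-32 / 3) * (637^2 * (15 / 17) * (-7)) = 454461280 / 17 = 26733016.47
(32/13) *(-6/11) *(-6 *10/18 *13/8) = 80/11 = 7.27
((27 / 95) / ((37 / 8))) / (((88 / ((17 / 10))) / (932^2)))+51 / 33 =199647983 / 193325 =1032.71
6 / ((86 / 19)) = 57 / 43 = 1.33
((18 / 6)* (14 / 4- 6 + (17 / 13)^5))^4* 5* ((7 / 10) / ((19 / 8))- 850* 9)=-27509163498942223849797312704241 / 2888754493781881514697752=-9522845.77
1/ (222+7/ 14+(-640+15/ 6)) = -1/ 415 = -0.00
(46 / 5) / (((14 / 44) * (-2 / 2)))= -1012 / 35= -28.91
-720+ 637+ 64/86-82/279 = -82.55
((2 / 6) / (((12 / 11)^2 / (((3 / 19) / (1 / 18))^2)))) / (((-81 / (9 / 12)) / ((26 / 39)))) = -121 / 8664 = -0.01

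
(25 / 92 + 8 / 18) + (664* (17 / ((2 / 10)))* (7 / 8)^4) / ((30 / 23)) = 5376607865 / 211968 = 25365.19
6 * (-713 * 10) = -42780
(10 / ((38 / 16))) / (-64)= -5 / 76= -0.07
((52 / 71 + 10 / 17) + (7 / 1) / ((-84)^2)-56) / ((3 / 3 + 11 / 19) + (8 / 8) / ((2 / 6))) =-1263970763 / 105849072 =-11.94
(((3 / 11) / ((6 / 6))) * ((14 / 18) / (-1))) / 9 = -7 / 297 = -0.02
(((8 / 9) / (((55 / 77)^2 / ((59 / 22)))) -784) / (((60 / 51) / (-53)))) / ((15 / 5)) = 434470309 / 37125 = 11702.90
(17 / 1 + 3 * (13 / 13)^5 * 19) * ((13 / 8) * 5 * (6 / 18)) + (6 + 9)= 215.42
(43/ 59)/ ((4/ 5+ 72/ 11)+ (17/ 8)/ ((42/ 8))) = 99330/ 1056277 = 0.09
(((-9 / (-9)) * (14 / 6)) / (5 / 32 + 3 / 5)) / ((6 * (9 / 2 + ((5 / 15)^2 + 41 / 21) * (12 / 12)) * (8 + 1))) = 7840 / 900603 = 0.01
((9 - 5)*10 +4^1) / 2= 22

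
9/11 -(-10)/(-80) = 61/88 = 0.69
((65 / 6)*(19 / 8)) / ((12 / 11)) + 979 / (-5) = -495979 / 2880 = -172.21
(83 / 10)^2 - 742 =-67311 / 100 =-673.11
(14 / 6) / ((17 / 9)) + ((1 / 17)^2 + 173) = 50355 / 289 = 174.24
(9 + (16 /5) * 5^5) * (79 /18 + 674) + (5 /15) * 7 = 122219941 /18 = 6789996.72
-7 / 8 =-0.88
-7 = -7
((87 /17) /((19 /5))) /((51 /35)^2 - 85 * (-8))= 532875 /269899123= 0.00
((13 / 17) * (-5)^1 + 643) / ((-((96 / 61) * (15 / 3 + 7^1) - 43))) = 662826 / 25007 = 26.51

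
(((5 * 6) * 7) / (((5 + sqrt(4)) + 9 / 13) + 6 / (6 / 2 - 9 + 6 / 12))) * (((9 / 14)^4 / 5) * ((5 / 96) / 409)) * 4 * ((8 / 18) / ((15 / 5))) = 173745 / 2118894848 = 0.00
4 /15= 0.27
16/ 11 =1.45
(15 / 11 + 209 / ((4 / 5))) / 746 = 11555 / 32824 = 0.35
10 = 10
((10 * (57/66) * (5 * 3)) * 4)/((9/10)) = 19000/33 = 575.76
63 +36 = 99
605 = 605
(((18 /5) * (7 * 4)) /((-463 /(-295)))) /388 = 7434 /44911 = 0.17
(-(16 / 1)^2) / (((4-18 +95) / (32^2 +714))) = -444928 / 81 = -5492.94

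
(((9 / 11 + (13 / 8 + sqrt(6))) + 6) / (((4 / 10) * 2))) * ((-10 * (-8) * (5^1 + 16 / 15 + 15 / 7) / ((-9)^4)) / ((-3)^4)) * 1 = 17240 * sqrt(6) / 11160261 + 1601165 / 122762871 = 0.02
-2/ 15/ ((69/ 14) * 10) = -14/ 5175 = -0.00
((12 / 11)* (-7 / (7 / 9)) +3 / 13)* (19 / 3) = -8683 / 143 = -60.72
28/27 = 1.04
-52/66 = -26/33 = -0.79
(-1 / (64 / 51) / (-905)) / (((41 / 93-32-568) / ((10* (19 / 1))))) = -0.00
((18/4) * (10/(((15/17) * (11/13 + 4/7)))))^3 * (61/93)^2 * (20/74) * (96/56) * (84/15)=440839589628256/8481091197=51979.11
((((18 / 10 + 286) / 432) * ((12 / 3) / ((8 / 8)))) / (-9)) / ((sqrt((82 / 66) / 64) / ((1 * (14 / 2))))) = -14.88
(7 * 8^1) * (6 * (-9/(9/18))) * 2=-12096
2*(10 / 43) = 20 / 43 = 0.47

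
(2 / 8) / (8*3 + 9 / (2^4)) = 4 / 393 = 0.01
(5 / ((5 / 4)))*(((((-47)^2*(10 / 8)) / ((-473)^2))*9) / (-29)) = -99405 / 6488141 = -0.02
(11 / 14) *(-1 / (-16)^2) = -11 / 3584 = -0.00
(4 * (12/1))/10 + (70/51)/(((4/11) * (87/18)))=13757/2465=5.58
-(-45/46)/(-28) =-45/1288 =-0.03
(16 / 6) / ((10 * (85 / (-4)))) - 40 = -51016 / 1275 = -40.01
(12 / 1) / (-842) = -6 / 421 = -0.01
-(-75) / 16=4.69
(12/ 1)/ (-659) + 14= 9214/ 659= 13.98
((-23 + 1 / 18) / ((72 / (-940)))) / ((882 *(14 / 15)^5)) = 43328125 / 90354432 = 0.48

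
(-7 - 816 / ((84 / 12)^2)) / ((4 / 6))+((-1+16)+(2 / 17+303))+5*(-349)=-2436295 / 1666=-1462.36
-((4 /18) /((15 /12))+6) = -6.18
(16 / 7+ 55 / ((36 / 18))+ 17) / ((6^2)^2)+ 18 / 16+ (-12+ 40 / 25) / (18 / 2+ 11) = 290803 / 453600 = 0.64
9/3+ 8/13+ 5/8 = 4.24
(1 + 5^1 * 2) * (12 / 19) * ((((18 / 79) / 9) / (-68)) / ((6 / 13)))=-143 / 25517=-0.01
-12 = -12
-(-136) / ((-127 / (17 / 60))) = -578 / 1905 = -0.30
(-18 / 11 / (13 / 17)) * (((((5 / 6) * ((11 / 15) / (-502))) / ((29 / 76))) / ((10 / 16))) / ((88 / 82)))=52972 / 5204485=0.01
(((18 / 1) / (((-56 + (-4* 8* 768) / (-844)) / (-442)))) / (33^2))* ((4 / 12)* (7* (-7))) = -2284919 / 514734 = -4.44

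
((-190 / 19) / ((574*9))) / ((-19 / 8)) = 40 / 49077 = 0.00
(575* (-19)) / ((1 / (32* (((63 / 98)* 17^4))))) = -131395237200 / 7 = -18770748171.43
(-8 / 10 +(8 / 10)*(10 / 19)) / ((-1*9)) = 4 / 95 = 0.04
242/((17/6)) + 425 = 8677/17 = 510.41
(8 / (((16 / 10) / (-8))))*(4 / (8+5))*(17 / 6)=-1360 / 39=-34.87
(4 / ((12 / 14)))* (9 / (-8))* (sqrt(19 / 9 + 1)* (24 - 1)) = -161* sqrt(7) / 2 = -212.98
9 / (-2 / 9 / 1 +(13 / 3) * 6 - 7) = 81 / 169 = 0.48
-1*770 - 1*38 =-808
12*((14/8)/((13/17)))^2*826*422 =3702096069/169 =21905893.90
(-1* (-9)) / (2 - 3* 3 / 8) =72 / 7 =10.29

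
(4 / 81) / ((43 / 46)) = 184 / 3483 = 0.05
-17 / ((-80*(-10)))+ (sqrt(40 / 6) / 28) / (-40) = -17 / 800 - sqrt(15) / 1680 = -0.02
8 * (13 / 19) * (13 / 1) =1352 / 19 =71.16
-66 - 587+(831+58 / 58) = 179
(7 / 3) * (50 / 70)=5 / 3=1.67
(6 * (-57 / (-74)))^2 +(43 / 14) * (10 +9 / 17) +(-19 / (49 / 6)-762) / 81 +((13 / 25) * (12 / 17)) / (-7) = 44.21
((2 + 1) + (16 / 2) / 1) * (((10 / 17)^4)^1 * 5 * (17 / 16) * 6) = 206250 / 4913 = 41.98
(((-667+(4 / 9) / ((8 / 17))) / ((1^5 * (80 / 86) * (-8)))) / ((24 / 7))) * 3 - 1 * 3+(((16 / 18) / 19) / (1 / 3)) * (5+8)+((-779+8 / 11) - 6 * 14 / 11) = -708.77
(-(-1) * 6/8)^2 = 9/16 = 0.56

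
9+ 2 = 11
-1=-1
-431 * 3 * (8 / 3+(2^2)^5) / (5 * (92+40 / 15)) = -199122 / 71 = -2804.54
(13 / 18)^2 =169 / 324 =0.52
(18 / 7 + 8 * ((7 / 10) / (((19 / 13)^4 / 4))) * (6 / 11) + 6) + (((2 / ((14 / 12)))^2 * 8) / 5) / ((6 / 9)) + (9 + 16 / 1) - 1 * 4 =39.30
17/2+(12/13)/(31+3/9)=10423/1222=8.53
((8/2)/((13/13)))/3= 4/3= 1.33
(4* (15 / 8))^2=225 / 4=56.25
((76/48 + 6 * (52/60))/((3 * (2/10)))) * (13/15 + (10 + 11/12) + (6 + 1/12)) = 27269/135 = 201.99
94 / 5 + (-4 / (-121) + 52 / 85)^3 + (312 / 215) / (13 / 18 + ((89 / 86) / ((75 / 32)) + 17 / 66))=3306110503613878306 / 164572430060941375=20.09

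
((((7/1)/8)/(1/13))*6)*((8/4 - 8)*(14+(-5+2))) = -9009/2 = -4504.50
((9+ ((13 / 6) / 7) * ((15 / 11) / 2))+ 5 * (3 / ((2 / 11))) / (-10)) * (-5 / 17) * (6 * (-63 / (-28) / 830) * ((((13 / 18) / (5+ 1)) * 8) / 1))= -481 / 108647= -0.00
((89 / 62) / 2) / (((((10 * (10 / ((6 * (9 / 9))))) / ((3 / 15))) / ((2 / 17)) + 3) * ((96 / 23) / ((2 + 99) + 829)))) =30705 / 136576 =0.22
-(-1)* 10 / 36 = 0.28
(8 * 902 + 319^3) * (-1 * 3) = -97406925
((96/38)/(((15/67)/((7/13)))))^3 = 422550360064/1883652875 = 224.32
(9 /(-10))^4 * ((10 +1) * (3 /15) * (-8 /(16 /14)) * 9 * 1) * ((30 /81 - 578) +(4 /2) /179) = 47010770037 /895000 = 52526.00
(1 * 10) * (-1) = -10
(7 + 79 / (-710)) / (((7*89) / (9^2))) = 396171 / 442330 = 0.90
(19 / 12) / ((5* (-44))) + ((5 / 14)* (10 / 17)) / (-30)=-1487 / 104720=-0.01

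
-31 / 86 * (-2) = 31 / 43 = 0.72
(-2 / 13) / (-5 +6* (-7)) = 2 / 611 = 0.00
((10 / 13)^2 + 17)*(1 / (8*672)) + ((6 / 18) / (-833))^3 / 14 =0.00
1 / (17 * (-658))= -0.00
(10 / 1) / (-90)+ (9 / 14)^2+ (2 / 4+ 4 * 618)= 4362023 / 1764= 2472.80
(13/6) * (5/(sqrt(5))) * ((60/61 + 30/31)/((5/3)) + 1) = 53365 * sqrt(5)/11346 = 10.52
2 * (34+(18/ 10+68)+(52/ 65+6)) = 1106/ 5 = 221.20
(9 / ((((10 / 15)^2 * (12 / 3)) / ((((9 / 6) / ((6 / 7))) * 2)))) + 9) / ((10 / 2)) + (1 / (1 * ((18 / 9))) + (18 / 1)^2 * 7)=2273.84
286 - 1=285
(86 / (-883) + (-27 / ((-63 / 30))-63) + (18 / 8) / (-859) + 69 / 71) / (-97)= 74295409915 / 146265527492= 0.51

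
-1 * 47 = -47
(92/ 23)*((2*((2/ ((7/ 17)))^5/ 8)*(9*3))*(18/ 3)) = 7360538688/ 16807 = 437944.83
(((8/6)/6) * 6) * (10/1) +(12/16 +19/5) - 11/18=3109/180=17.27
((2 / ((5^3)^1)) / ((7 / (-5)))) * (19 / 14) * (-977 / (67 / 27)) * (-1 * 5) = -501201 / 16415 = -30.53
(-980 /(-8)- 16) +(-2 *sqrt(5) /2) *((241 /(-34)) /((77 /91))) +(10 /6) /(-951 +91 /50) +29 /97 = 3133 *sqrt(5) /374 +2949860563 /27621138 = 125.53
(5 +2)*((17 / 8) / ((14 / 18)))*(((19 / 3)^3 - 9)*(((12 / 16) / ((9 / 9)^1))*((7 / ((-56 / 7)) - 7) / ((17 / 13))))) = -677313 / 32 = -21166.03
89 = 89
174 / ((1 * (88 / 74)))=3219 / 22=146.32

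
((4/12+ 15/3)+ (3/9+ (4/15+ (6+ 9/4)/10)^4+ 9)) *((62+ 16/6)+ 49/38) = 25081729225999/23639040000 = 1061.03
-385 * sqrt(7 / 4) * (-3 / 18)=385 * sqrt(7) / 12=84.88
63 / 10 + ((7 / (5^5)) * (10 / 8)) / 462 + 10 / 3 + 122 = 21719501 / 165000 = 131.63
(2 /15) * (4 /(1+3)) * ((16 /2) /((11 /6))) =32 /55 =0.58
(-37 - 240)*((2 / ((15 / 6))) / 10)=-22.16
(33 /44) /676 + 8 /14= 10837 /18928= 0.57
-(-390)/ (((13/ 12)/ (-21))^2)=1905120/ 13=146547.69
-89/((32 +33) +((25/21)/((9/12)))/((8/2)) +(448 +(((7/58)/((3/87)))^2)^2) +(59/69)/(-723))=-165757872/1235656291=-0.13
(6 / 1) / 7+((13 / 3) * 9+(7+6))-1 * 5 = 335 / 7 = 47.86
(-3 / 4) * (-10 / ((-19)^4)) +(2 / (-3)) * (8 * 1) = -4170227 / 781926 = -5.33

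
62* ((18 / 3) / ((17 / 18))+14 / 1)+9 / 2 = 1266.38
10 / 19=0.53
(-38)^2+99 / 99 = 1445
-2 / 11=-0.18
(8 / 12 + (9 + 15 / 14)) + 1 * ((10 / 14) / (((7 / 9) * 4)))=6449 / 588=10.97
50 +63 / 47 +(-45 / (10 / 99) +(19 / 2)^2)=-57135 / 188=-303.91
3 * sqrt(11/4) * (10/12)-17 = -17 + 5 * sqrt(11)/4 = -12.85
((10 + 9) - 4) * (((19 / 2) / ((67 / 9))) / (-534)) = -855 / 23852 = -0.04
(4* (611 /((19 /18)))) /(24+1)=43992 /475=92.61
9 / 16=0.56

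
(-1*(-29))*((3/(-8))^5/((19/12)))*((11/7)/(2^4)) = -232551/17432576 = -0.01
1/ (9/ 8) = 8/ 9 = 0.89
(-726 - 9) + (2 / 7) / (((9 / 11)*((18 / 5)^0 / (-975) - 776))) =-11678143585 / 15888621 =-735.00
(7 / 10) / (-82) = -7 / 820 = -0.01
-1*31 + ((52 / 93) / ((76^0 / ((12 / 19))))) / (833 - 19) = -7431309 / 239723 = -31.00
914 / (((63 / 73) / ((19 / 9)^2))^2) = 634755276626 / 26040609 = 24375.59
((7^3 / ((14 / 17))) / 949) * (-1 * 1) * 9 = -7497 / 1898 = -3.95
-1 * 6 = -6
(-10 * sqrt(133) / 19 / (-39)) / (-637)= -10 * sqrt(133) / 472017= -0.00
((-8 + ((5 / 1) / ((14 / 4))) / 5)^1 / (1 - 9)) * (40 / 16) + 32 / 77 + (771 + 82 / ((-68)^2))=68881405 / 89012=773.84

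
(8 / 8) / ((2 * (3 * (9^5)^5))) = 1 / 4307387926151115532621494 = 0.00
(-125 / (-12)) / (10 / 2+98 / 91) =1625 / 948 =1.71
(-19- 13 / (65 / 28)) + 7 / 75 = -1838 / 75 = -24.51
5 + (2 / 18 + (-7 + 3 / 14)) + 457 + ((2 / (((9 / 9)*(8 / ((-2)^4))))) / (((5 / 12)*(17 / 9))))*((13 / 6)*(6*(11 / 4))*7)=18498143 / 10710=1727.18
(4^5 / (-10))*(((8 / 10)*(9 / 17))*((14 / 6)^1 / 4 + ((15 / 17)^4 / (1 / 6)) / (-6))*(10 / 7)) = 1.41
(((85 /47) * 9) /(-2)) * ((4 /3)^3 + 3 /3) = -7735 /282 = -27.43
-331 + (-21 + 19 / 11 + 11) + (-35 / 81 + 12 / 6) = -300895 / 891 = -337.70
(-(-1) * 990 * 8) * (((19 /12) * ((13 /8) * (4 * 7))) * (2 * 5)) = 5705700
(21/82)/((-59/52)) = -546/2419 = -0.23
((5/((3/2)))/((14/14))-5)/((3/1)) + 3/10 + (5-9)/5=-19/18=-1.06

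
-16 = -16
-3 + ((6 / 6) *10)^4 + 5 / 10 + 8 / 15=299941 / 30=9998.03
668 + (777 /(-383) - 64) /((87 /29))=742243 /1149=645.99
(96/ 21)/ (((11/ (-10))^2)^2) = 320000/ 102487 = 3.12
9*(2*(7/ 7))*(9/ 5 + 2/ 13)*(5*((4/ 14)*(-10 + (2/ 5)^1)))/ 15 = -32.15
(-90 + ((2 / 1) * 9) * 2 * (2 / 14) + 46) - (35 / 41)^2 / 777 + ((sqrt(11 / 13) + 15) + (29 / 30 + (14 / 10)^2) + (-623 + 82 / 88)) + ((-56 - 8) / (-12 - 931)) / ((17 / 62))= -361078527288163 / 561769523700 + sqrt(143) / 13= -641.83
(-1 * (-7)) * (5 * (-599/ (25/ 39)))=-32705.40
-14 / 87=-0.16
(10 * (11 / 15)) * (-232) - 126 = -5482 / 3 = -1827.33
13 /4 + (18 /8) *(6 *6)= 337 /4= 84.25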